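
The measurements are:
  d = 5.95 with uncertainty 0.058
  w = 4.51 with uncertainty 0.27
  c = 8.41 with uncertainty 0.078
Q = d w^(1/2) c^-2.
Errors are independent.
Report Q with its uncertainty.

For a monomial Q ∝ d, w^(1/2), c^-2, fractional errors add in quadrature:
  (1·δd/d)² = (1×0.00975)² = 9.5e-05;  (½·δw/w)² = (0.5×0.0599)² = 0.000896;  (-2·δc/c)² = (-2×0.00927)² = 0.000344
δQ/Q = √(0.00134) = 0.0365
Q = 0.179, so δQ = 0.0365 × 0.179 = 0.00653.

0.179 ± 0.00653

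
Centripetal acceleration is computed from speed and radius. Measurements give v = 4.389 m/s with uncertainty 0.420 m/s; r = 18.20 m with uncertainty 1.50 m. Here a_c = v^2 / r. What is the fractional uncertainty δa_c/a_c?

a_c is a product of powers, so relative uncertainties combine in quadrature:
  (2·δv/v)² = (2×0.0957)² = 0.0366;  (-1·δr/r)² = (-1×0.0824)² = 0.00679
δa_c/a_c = √(0.0434) = 0.208

0.208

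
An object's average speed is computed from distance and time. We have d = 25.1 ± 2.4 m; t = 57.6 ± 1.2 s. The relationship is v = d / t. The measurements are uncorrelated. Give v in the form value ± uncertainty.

0.436 ± 0.0426 m/s

Relative error in a monomial: (δv/v)² = Σ (nᵢ · δxᵢ/xᵢ)².
  (1·δd/d)² = (1×0.0956)² = 0.00914;  (-1·δt/t)² = (-1×0.0208)² = 0.000434
δv/v = √(0.00958) = 0.0979
v = 0.436 m/s, so δv = 0.0979 × 0.436 = 0.0426 m/s.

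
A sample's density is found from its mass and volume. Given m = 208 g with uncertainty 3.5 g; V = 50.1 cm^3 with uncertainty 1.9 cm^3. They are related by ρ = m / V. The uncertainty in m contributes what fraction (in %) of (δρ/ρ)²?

16.4%

(δρ/ρ)² = (1·δm/m)² + (-1·δV/V)²
  m term: (1×0.0168)² = 0.000283
  V term: (-1×0.0379)² = 0.00144
Total = 0.00172. Share from m = 0.000283/0.00172 = 0.164.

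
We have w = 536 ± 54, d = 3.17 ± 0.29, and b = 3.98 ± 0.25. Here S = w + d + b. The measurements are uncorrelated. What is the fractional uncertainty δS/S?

For a sum/difference, combine absolute errors in quadrature:
  (δw)² = 2920;  (δd)² = 0.0841;  (δb)² = 0.0625
δS = √(2920) = 54.0
S = 543, so δS/S = 54.0/543 = 0.0994.

0.0994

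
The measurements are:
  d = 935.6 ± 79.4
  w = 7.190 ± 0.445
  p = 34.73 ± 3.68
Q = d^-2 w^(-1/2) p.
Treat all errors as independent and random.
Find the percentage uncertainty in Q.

20.2%

Each factor contributes (exponent × relative error)² to (δQ/Q)²:
  (-2·δd/d)² = (-2×0.0849)² = 0.0288;  (−½·δw/w)² = (-0.5×0.0619)² = 0.000958;  (1·δp/p)² = (1×0.106)² = 0.0112
δQ/Q = √(0.0410) = 0.202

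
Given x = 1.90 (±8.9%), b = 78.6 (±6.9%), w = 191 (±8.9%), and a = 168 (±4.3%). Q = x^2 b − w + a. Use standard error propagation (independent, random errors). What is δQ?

Let p = x^2·b = 284. δp/p = √((2·δx/x)² + (1·δb/b)²) = √(0.0317 + 0.00476) = 0.191, so δp = 54.2.
Q = p − w + a: δQ = √(δp² + δw² + δa²) = √(2930 + 289 + 52.2) = 57.2

57.2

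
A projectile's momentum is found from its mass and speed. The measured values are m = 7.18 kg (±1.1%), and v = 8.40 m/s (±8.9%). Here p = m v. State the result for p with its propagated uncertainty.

For a monomial p ∝ m, v, fractional errors add in quadrature:
  (1·δm/m)² = (1×0.0110)² = 0.000121;  (1·δv/v)² = (1×0.0890)² = 0.00792
δp/p = √(0.00804) = 0.0897
p = 60.3 kg·m/s, so δp = 0.0897 × 60.3 = 5.41 kg·m/s.

60.3 ± 5.41 kg·m/s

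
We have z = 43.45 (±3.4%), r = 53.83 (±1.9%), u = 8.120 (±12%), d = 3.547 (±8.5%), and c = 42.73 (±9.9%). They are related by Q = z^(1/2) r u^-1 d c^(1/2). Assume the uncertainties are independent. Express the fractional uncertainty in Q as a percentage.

Each factor contributes (exponent × relative error)² to (δQ/Q)²:
  (½·δz/z)² = (0.5×0.0340)² = 0.000289;  (1·δr/r)² = (1×0.0190)² = 0.000361;  (-1·δu/u)² = (-1×0.120)² = 0.0144;  (1·δd/d)² = (1×0.0850)² = 0.00723;  (½·δc/c)² = (0.5×0.0990)² = 0.00245
δQ/Q = √(0.0247) = 0.157

15.7%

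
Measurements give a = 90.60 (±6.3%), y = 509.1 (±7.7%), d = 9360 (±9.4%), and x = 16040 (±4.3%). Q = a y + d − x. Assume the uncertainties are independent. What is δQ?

Let p = a·y = 46120. δp/p = √((1·δa/a)² + (1·δy/y)²) = √(0.00397 + 0.00593) = 0.0995, so δp = 4590.
Q = p + d − x: δQ = √(δp² + δd² + δx²) = √(2.11e+07 + 7.74e+05 + 4.76e+05) = 4720

4720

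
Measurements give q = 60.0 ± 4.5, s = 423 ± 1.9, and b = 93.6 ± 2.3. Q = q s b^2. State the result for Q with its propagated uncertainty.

For a monomial Q ∝ q, s, b^2, fractional errors add in quadrature:
  (1·δq/q)² = (1×0.0750)² = 0.00562;  (1·δs/s)² = (1×0.00449)² = 2.02e-05;  (2·δb/b)² = (2×0.0246)² = 0.00242
δQ/Q = √(0.00806) = 0.0898
Q = 2.22e+08, so δQ = 0.0898 × 2.22e+08 = 2e+07.

(2.22 ± 0.200) × 10^8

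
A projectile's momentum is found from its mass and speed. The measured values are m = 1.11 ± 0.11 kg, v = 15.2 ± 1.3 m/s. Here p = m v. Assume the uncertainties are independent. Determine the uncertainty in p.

2.21 kg·m/s

Each factor contributes (exponent × relative error)² to (δp/p)²:
  (1·δm/m)² = (1×0.0991)² = 0.00982;  (1·δv/v)² = (1×0.0855)² = 0.00731
δp/p = √(0.0171) = 0.131
p = 16.9 kg·m/s, so δp = 0.131 × 16.9 = 2.21 kg·m/s.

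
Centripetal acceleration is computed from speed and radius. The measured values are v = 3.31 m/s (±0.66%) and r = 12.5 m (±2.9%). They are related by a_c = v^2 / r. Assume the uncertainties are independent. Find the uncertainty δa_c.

Since a_c is a product/quotient, work with relative uncertainties:
  (2·δv/v)² = (2×0.00660)² = 0.000174;  (-1·δr/r)² = (-1×0.0290)² = 0.000841
δa_c/a_c = √(0.00102) = 0.0319
a_c = 0.876 m/s^2, so δa_c = 0.0319 × 0.876 = 0.0279 m/s^2.

0.0279 m/s^2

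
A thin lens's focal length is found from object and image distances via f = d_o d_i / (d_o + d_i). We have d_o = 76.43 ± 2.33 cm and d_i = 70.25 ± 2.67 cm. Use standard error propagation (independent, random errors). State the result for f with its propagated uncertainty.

36.60 ± 0.901 cm

∂f/∂d_o = (d_i/(d_o+d_i))² = 0.229;  ∂f/∂d_i = (d_o/(d_o+d_i))² = 0.272
δf = √((∂f/∂d_o · δd_o)² + (∂f/∂d_i · δd_i)²) = √(0.286 + 0.526) = 0.901 cm
f = 36.60 cm.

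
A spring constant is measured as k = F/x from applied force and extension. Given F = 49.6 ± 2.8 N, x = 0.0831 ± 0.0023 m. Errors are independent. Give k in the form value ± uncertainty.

597 ± 37.5 N/m

Since k is a product/quotient, work with relative uncertainties:
  (1·δF/F)² = (1×0.0565)² = 0.00319;  (-1·δx/x)² = (-1×0.0277)² = 0.000766
δk/k = √(0.00395) = 0.0629
k = 597 N/m, so δk = 0.0629 × 597 = 37.5 N/m.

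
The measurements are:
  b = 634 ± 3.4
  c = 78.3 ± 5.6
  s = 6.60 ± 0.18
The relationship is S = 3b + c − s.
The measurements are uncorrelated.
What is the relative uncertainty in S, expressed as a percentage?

0.590%

For a sum/difference, combine absolute errors in quadrature:
  (3·δb)² = 104;  (δc)² = 31.4;  (δs)² = 0.0324
δS = √(135) = 11.6
S = 1970, so δS/S = 11.6/1970 = 0.00590.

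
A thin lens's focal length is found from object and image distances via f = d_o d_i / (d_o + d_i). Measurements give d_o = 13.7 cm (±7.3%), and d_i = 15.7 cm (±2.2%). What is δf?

∂f/∂d_o = (d_i/(d_o+d_i))² = 0.285;  ∂f/∂d_i = (d_o/(d_o+d_i))² = 0.217
δf = √((∂f/∂d_o · δd_o)² + (∂f/∂d_i · δd_i)²) = √(0.0813 + 0.00563) = 0.295 cm

0.295 cm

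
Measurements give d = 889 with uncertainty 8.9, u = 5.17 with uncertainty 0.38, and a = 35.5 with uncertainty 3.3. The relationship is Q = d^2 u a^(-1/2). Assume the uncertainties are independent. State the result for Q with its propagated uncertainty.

(6.86 ± 0.612) × 10^5

Products/powers → add relative errors in quadrature, weighted by exponent:
  (2·δd/d)² = (2×0.0100)² = 0.000401;  (1·δu/u)² = (1×0.0735)² = 0.00540;  (−½·δa/a)² = (-0.5×0.0930)² = 0.00216
δQ/Q = √(0.00796) = 0.0892
Q = 6.86e+05, so δQ = 0.0892 × 6.86e+05 = 61200.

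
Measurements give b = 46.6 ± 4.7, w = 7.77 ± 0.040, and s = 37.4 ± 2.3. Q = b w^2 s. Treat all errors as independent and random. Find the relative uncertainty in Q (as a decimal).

Since Q is a product/quotient, work with relative uncertainties:
  (1·δb/b)² = (1×0.101)² = 0.0102;  (2·δw/w)² = (2×0.00515)² = 0.000106;  (1·δs/s)² = (1×0.0615)² = 0.00378
δQ/Q = √(0.0141) = 0.119

0.119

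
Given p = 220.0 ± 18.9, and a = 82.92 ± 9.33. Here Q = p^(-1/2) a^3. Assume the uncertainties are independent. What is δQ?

Products/powers → add relative errors in quadrature, weighted by exponent:
  (−½·δp/p)² = (-0.5×0.0859)² = 0.00185;  (3·δa/a)² = (3×0.113)² = 0.114
δQ/Q = √(0.116) = 0.340
Q = 38440, so δQ = 0.340 × 38440 = 13100.

13100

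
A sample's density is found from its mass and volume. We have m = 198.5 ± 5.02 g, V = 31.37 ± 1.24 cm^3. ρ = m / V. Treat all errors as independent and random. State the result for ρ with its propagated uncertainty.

6.328 ± 0.297 g/cm^3

For a monomial ρ ∝ m, V^-1, fractional errors add in quadrature:
  (1·δm/m)² = (1×0.0253)² = 0.000640;  (-1·δV/V)² = (-1×0.0395)² = 0.00156
δρ/ρ = √(0.00220) = 0.0469
ρ = 6.328 g/cm^3, so δρ = 0.0469 × 6.328 = 0.297 g/cm^3.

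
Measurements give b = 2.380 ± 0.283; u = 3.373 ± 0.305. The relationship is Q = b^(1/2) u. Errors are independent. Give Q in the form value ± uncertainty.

For a monomial Q ∝ b^(1/2), u, fractional errors add in quadrature:
  (½·δb/b)² = (0.5×0.119)² = 0.00353;  (1·δu/u)² = (1×0.0904)² = 0.00818
δQ/Q = √(0.0117) = 0.108
Q = 5.204, so δQ = 0.108 × 5.204 = 0.563.

5.204 ± 0.563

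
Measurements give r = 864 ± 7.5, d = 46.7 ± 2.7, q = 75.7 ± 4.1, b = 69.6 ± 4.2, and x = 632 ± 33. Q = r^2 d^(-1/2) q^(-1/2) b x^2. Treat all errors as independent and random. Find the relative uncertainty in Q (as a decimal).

0.128

Products/powers → add relative errors in quadrature, weighted by exponent:
  (2·δr/r)² = (2×0.00868)² = 0.000301;  (−½·δd/d)² = (-0.5×0.0578)² = 0.000836;  (−½·δq/q)² = (-0.5×0.0542)² = 0.000733;  (1·δb/b)² = (1×0.0603)² = 0.00364;  (2·δx/x)² = (2×0.0522)² = 0.0109
δQ/Q = √(0.0164) = 0.128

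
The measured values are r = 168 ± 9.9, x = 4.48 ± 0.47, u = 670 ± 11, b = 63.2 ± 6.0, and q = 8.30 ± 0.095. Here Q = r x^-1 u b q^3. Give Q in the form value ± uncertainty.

Since Q is a product/quotient, work with relative uncertainties:
  (1·δr/r)² = (1×0.0589)² = 0.00347;  (-1·δx/x)² = (-1×0.105)² = 0.0110;  (1·δu/u)² = (1×0.0164)² = 0.000270;  (1·δb/b)² = (1×0.0949)² = 0.00901;  (3·δq/q)² = (3×0.0114)² = 0.00118
δQ/Q = √(0.0249) = 0.158
Q = 9.08e+08, so δQ = 0.158 × 9.08e+08 = 1.43e+08.

(9.08 ± 1.43) × 10^8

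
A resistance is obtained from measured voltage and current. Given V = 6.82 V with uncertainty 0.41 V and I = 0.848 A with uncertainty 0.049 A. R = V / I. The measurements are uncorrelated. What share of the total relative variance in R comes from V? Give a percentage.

52.0%

(δR/R)² = (1·δV/V)² + (-1·δI/I)²
  V term: (1×0.0601)² = 0.00361
  I term: (-1×0.0578)² = 0.00334
Total = 0.00695. Share from V = 0.00361/0.00695 = 0.520.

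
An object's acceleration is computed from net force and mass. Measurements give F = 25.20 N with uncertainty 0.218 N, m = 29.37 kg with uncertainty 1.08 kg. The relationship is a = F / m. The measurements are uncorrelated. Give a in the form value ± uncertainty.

0.8580 ± 0.0324 m/s^2

Products/powers → add relative errors in quadrature, weighted by exponent:
  (1·δF/F)² = (1×0.00865)² = 7.48e-05;  (-1·δm/m)² = (-1×0.0368)² = 0.00135
δa/a = √(0.00143) = 0.0378
a = 0.8580 m/s^2, so δa = 0.0378 × 0.8580 = 0.0324 m/s^2.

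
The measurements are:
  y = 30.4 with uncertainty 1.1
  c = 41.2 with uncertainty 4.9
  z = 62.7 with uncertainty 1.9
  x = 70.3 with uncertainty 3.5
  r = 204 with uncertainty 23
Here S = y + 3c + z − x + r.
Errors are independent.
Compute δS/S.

0.0788

For a sum/difference, combine absolute errors in quadrature:
  (δy)² = 1.21;  (3·δc)² = 216;  (δz)² = 3.61;  (δx)² = 12.2;  (δr)² = 529
δS = √(762) = 27.6
S = 350, so δS/S = 27.6/350 = 0.0788.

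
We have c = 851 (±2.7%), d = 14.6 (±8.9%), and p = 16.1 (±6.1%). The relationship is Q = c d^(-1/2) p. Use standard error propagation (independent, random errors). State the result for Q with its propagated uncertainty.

3590 ± 288

For a monomial Q ∝ c, d^(-1/2), p, fractional errors add in quadrature:
  (1·δc/c)² = (1×0.0270)² = 0.000729;  (−½·δd/d)² = (-0.5×0.0890)² = 0.00198;  (1·δp/p)² = (1×0.0610)² = 0.00372
δQ/Q = √(0.00643) = 0.0802
Q = 3590, so δQ = 0.0802 × 3590 = 288.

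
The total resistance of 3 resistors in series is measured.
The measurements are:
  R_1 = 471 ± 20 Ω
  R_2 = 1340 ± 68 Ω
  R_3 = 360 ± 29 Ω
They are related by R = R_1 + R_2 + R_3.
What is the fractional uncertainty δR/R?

Sums and differences: (δR)² = Σ (cᵢ δxᵢ)².
  (δR_1)² = 400;  (δR_2)² = 4620;  (δR_3)² = 841
δR = √(5860) = 76.6 Ω
R = 2170 Ω, so δR/R = 76.6/2170 = 0.0353.

0.0353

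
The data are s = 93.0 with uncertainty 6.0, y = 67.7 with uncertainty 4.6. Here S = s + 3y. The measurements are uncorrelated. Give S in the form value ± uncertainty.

296 ± 15.0

For a sum/difference, combine absolute errors in quadrature:
  (δs)² = 36.0;  (3·δy)² = 190
δS = √(226) = 15.0
S = 296.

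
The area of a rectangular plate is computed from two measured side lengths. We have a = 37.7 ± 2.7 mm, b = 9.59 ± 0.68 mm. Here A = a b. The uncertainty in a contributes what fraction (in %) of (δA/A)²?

(δA/A)² = (1·δa/a)² + (1·δb/b)²
  a term: (1×0.0716)² = 0.00513
  b term: (1×0.0709)² = 0.00503
Total = 0.0102. Share from a = 0.00513/0.0102 = 0.505.

50.5%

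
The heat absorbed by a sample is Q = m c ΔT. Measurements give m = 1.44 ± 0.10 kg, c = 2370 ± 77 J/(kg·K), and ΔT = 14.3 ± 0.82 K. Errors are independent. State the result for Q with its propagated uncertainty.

Each factor contributes (exponent × relative error)² to (δQ/Q)²:
  (1·δm/m)² = (1×0.0694)² = 0.00482;  (1·δc/c)² = (1×0.0325)² = 0.00106;  (1·δΔT/ΔT)² = (1×0.0573)² = 0.00329
δQ/Q = √(0.00917) = 0.0957
Q = 48800 J, so δQ = 0.0957 × 48800 = 4670 J.

48800 ± 4670 J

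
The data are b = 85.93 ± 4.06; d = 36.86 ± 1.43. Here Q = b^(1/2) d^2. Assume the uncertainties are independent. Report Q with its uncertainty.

12590 ± 1020

Since Q is a product/quotient, work with relative uncertainties:
  (½·δb/b)² = (0.5×0.0472)² = 0.000558;  (2·δd/d)² = (2×0.0388)² = 0.00602
δQ/Q = √(0.00658) = 0.0811
Q = 12590, so δQ = 0.0811 × 12590 = 1020.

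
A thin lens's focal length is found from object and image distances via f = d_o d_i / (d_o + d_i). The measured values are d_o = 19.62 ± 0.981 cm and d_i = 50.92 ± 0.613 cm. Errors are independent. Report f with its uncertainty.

14.16 ± 0.513 cm

∂f/∂d_o = (d_i/(d_o+d_i))² = 0.521;  ∂f/∂d_i = (d_o/(d_o+d_i))² = 0.0774
δf = √((∂f/∂d_o · δd_o)² + (∂f/∂d_i · δd_i)²) = √(0.261 + 0.00225) = 0.513 cm
f = 14.16 cm.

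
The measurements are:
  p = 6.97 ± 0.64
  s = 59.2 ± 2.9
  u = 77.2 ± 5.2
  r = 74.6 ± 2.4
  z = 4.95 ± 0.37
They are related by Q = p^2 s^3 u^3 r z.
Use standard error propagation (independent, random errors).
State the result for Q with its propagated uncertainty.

(1.71 ± 0.549) × 10^15

Q is a product of powers, so relative uncertainties combine in quadrature:
  (2·δp/p)² = (2×0.0918)² = 0.0337;  (3·δs/s)² = (3×0.0490)² = 0.0216;  (3·δu/u)² = (3×0.0674)² = 0.0408;  (1·δr/r)² = (1×0.0322)² = 0.00104;  (1·δz/z)² = (1×0.0747)² = 0.00559
δQ/Q = √(0.103) = 0.321
Q = 1.71e+15, so δQ = 0.321 × 1.71e+15 = 5.49e+14.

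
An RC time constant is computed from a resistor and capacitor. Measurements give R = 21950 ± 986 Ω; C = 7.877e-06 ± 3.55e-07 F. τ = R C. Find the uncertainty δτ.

Relative error in a monomial: (δτ/τ)² = Σ (nᵢ · δxᵢ/xᵢ)².
  (1·δR/R)² = (1×0.0449)² = 0.00202;  (1·δC/C)² = (1×0.0451)² = 0.00203
δτ/τ = √(0.00405) = 0.0636
τ = 0.1729 s, so δτ = 0.0636 × 0.1729 = 0.0110 s.

0.0110 s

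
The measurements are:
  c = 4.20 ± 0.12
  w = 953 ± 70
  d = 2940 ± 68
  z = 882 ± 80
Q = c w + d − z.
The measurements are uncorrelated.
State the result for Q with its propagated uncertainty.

Let p = c·w = 4000. δp/p = √((1·δc/c)² + (1·δw/w)²) = √(0.000816 + 0.00540) = 0.0788, so δp = 315.
Q = p + d − z: δQ = √(δp² + δd² + δz²) = √(99500 + 4620 + 6400) = 332
Q = 6060.

6060 ± 332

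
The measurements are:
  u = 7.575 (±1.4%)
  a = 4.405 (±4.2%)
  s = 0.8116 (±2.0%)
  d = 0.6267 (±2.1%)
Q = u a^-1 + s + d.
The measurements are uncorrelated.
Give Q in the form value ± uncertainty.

Let p = u·a^-1 = 1.720. δp/p = √((1·δu/u)² + (-1·δa/a)²) = √(0.000196 + 0.00176) = 0.0443, so δp = 0.0761.
Q = p + s + d: δQ = √(δp² + δs² + δd²) = √(0.00580 + 0.000263 + 0.000173) = 0.0789
Q = 3.158.

3.158 ± 0.0789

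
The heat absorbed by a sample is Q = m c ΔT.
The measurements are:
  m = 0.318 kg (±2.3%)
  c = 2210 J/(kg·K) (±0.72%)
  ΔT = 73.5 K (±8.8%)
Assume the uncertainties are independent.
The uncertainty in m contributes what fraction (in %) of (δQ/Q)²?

(δQ/Q)² = (1·δm/m)² + (1·δc/c)² + (1·δΔT/ΔT)²
  m term: (1×0.0230)² = 0.000529
  c term: (1×0.00720)² = 5.18e-05
  ΔT term: (1×0.0880)² = 0.00774
Total = 0.00832. Share from m = 0.000529/0.00832 = 0.0635.

6.35%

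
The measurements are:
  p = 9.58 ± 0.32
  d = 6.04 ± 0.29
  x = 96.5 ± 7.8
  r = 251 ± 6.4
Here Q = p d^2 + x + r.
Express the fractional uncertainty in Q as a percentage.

5.30%

Let w = p·d^2 = 349. δw/w = √((1·δp/p)² + (2·δd/d)²) = √(0.00112 + 0.00922) = 0.102, so δw = 35.5.
Q = w + x + r: δQ = √(δw² + δx² + δr²) = √(1260 + 60.8 + 41.0) = 36.9
Q = 697, so δQ/Q = 36.9/697 = 0.0530.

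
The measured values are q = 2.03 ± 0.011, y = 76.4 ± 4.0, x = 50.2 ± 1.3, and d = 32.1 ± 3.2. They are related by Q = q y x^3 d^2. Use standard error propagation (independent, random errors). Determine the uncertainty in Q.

4.45e+09

Relative error in a monomial: (δQ/Q)² = Σ (nᵢ · δxᵢ/xᵢ)².
  (1·δq/q)² = (1×0.00542)² = 2.94e-05;  (1·δy/y)² = (1×0.0524)² = 0.00274;  (3·δx/x)² = (3×0.0259)² = 0.00604;  (2·δd/d)² = (2×0.0997)² = 0.0398
δQ/Q = √(0.0486) = 0.220
Q = 2.02e+10, so δQ = 0.220 × 2.02e+10 = 4.45e+09.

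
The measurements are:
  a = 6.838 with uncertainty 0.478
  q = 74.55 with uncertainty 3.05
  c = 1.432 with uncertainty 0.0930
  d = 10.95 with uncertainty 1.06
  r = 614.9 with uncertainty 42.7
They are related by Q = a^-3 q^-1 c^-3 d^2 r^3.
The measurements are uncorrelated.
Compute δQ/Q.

0.406

Each factor contributes (exponent × relative error)² to (δQ/Q)²:
  (-3·δa/a)² = (-3×0.0699)² = 0.0440;  (-1·δq/q)² = (-1×0.0409)² = 0.00167;  (-3·δc/c)² = (-3×0.0649)² = 0.0380;  (2·δd/d)² = (2×0.0968)² = 0.0375;  (3·δr/r)² = (3×0.0694)² = 0.0434
δQ/Q = √(0.164) = 0.406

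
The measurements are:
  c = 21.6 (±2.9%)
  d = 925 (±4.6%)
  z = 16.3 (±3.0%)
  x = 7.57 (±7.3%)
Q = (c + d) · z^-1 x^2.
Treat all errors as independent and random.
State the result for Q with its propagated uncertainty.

Let u = c + d = 947. δu = √(δc² + δd²) = √(0.392 + 1810) = 42.6, so δu/u = 0.0450.
Q is then a monomial in u, z, x:
δQ/Q = √((δu/u)² + (-1·δz/z)² + (2·δx/x)²) = √(0.00202 + 0.000900 + 0.0213) = 0.156
Q = 3330, so δQ = 0.156 × 3330 = 518.

3330 ± 518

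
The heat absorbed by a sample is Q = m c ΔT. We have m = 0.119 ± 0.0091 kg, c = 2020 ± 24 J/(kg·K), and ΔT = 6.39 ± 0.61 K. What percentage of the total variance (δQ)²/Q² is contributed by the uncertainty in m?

38.7%

(δQ/Q)² = (1·δm/m)² + (1·δc/c)² + (1·δΔT/ΔT)²
  m term: (1×0.0765)² = 0.00585
  c term: (1×0.0119)² = 0.000141
  ΔT term: (1×0.0955)² = 0.00911
Total = 0.0151. Share from m = 0.00585/0.0151 = 0.387.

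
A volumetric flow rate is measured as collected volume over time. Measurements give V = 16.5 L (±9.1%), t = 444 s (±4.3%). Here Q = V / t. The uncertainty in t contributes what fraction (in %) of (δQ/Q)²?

18.3%

(δQ/Q)² = (1·δV/V)² + (-1·δt/t)²
  V term: (1×0.0910)² = 0.00828
  t term: (-1×0.0430)² = 0.00185
Total = 0.0101. Share from t = 0.00185/0.0101 = 0.183.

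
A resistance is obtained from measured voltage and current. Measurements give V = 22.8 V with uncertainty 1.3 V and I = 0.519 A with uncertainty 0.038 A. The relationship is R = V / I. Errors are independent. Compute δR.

R is a product of powers, so relative uncertainties combine in quadrature:
  (1·δV/V)² = (1×0.0570)² = 0.00325;  (-1·δI/I)² = (-1×0.0732)² = 0.00536
δR/R = √(0.00861) = 0.0928
R = 43.9 Ω, so δR = 0.0928 × 43.9 = 4.08 Ω.

4.08 Ω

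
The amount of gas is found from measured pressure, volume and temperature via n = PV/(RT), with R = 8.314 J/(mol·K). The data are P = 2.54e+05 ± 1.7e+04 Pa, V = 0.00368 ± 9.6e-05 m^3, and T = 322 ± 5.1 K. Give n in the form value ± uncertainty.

n is a product of powers, so relative uncertainties combine in quadrature:
  (1·δP/P)² = (1×0.0669)² = 0.00448;  (1·δV/V)² = (1×0.0261)² = 0.000681;  (-1·δT/T)² = (-1×0.0158)² = 0.000251
δn/n = √(0.00541) = 0.0736
n = 0.349 mol, so δn = 0.0736 × 0.349 = 0.0257 mol.

0.349 ± 0.0257 mol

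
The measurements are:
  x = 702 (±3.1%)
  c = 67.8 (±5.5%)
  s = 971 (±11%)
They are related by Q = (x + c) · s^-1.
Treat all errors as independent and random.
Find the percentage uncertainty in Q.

11.4%

Let u = x + c = 770. δu = √(δx² + δc²) = √(474 + 13.9) = 22.1, so δu/u = 0.0287.
Q is then a monomial in u, s:
δQ/Q = √((δu/u)² + (-1·δs/s)²) = √(0.000823 + 0.0121) = 0.114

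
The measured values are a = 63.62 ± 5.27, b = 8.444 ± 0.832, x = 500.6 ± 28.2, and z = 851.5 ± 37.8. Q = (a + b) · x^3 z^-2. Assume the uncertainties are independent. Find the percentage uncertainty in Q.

Let u = a + b = 72.06. δu = √(δa² + δb²) = √(27.8 + 0.692) = 5.34, so δu/u = 0.0740.
Q is then a monomial in u, x, z:
δQ/Q = √((δu/u)² + (3·δx/x)² + (-2·δz/z)²) = √(0.00548 + 0.0286 + 0.00788) = 0.205

20.5%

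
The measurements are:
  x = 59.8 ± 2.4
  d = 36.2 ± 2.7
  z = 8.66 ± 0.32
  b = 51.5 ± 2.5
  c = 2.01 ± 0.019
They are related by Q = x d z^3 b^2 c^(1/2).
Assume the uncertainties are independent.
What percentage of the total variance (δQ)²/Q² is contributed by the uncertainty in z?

(δQ/Q)² = (1·δx/x)² + (1·δd/d)² + (3·δz/z)² + (2·δb/b)² + (½·δc/c)²
  x term: (1×0.0401)² = 0.00161
  d term: (1×0.0746)² = 0.00556
  z term: (3×0.0370)² = 0.0123
  b term: (2×0.0485)² = 0.00943
  c term: (0.5×0.00945)² = 2.23e-05
Total = 0.0289. Share from z = 0.0123/0.0289 = 0.425.

42.5%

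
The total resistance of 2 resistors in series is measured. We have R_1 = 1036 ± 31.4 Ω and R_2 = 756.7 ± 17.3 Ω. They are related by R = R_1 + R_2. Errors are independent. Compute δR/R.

R is a linear combination, so absolute uncertainties add in quadrature:
  (δR_1)² = 986;  (δR_2)² = 299
δR = √(1290) = 35.9 Ω
R = 1793 Ω, so δR/R = 35.9/1793 = 0.0200.

0.0200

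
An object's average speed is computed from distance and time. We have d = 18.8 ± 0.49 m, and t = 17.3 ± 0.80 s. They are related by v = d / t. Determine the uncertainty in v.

v is a product of powers, so relative uncertainties combine in quadrature:
  (1·δd/d)² = (1×0.0261)² = 0.000679;  (-1·δt/t)² = (-1×0.0462)² = 0.00214
δv/v = √(0.00282) = 0.0531
v = 1.09 m/s, so δv = 0.0531 × 1.09 = 0.0577 m/s.

0.0577 m/s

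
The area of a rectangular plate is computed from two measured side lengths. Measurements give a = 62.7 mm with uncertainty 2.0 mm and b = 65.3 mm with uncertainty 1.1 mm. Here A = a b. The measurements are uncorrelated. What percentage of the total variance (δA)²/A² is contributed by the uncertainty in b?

21.8%

(δA/A)² = (1·δa/a)² + (1·δb/b)²
  a term: (1×0.0319)² = 0.00102
  b term: (1×0.0168)² = 0.000284
Total = 0.00130. Share from b = 0.000284/0.00130 = 0.218.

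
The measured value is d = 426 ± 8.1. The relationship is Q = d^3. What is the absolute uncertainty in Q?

4.41e+06

Products/powers → add relative errors in quadrature, weighted by exponent:
  (3·δd/d)² = (3×0.0190)² = 0.00325
δQ/Q = √(0.00325) = 0.0570
Q = 7.73e+07, so δQ = 0.0570 × 7.73e+07 = 4.41e+06.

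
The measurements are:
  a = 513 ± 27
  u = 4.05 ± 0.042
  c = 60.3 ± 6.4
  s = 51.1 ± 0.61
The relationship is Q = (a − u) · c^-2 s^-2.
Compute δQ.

1.18e-05

Let w = a − u = 509. δw = √(δa² + δu²) = √(729 + 0.00176) = 27.0, so δw/w = 0.0531.
Q is then a monomial in w, c, s:
δQ/Q = √((δw/w)² + (-2·δc/c)² + (-2·δs/s)²) = √(0.00281 + 0.0451 + 0.000570) = 0.220
Q = 5.36e-05, so δQ = 0.220 × 5.36e-05 = 1.18e-05.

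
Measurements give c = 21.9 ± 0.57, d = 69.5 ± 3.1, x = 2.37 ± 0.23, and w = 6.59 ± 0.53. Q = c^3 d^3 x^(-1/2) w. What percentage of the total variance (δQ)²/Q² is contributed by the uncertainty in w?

(δQ/Q)² = (3·δc/c)² + (3·δd/d)² + (−½·δx/x)² + (1·δw/w)²
  c term: (3×0.0260)² = 0.00610
  d term: (3×0.0446)² = 0.0179
  x term: (-0.5×0.0970)² = 0.00235
  w term: (1×0.0804)² = 0.00647
Total = 0.0328. Share from w = 0.00647/0.0328 = 0.197.

19.7%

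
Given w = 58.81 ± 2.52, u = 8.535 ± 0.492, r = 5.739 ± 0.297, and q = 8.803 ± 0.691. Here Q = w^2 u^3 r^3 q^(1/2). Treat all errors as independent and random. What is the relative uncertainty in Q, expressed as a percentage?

For a monomial Q ∝ w^2, u^3, r^3, q^(1/2), fractional errors add in quadrature:
  (2·δw/w)² = (2×0.0428)² = 0.00734;  (3·δu/u)² = (3×0.0576)² = 0.0299;  (3·δr/r)² = (3×0.0518)² = 0.0241;  (½·δq/q)² = (0.5×0.0785)² = 0.00154
δQ/Q = √(0.0629) = 0.251

25.1%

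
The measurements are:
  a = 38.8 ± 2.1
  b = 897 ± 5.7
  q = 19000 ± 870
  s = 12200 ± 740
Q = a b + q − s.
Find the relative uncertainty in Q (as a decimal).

Let p = a·b = 34800. δp/p = √((1·δa/a)² + (1·δb/b)²) = √(0.00293 + 4.04e-05) = 0.0545, so δp = 1900.
Q = p + q − s: δQ = √(δp² + δq² + δs²) = √(3.6e+06 + 7.57e+05 + 5.48e+05) = 2210
Q = 41600, so δQ/Q = 2210/41600 = 0.0532.

0.0532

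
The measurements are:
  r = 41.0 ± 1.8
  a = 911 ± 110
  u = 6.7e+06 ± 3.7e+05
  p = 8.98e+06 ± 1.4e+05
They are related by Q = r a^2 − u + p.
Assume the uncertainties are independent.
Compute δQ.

Let w = r·a^2 = 3.4e+07. δw/w = √((1·δr/r)² + (2·δa/a)²) = √(0.00193 + 0.0583) = 0.245, so δw = 8.35e+06.
Q = w − u + p: δQ = √(δw² + δu² + δp²) = √(6.98e+13 + 1.37e+11 + 1.96e+10) = 8.36e+06

8.36e+06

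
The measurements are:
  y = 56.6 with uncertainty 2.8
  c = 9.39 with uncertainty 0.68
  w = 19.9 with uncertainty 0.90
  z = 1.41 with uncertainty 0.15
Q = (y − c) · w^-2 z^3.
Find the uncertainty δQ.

Let u = y − c = 47.2. δu = √(δy² + δc²) = √(7.84 + 0.462) = 2.88, so δu/u = 0.0610.
Q is then a monomial in u, w, z:
δQ/Q = √((δu/u)² + (-2·δw/w)² + (3·δz/z)²) = √(0.00373 + 0.00818 + 0.102) = 0.337
Q = 0.334, so δQ = 0.337 × 0.334 = 0.113.

0.113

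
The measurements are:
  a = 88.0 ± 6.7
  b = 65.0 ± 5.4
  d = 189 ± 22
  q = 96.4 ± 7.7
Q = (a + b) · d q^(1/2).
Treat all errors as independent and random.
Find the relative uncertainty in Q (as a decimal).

0.135

Let u = a + b = 153. δu = √(δa² + δb²) = √(44.9 + 29.2) = 8.61, so δu/u = 0.0562.
Q is then a monomial in u, d, q:
δQ/Q = √((δu/u)² + (1·δd/d)² + (½·δq/q)²) = √(0.00316 + 0.0135 + 0.00160) = 0.135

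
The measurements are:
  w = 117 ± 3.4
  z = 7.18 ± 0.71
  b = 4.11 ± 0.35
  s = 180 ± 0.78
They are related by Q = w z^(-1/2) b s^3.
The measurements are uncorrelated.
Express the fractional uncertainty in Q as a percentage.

For a monomial Q ∝ w, z^(-1/2), b, s^3, fractional errors add in quadrature:
  (1·δw/w)² = (1×0.0291)² = 0.000844;  (−½·δz/z)² = (-0.5×0.0989)² = 0.00244;  (1·δb/b)² = (1×0.0852)² = 0.00725;  (3·δs/s)² = (3×0.00433)² = 0.000169
δQ/Q = √(0.0107) = 0.103

10.3%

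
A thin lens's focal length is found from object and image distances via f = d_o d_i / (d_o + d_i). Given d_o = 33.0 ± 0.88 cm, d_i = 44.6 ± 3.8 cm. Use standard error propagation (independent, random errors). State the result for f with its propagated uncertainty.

∂f/∂d_o = (d_i/(d_o+d_i))² = 0.330;  ∂f/∂d_i = (d_o/(d_o+d_i))² = 0.181
δf = √((∂f/∂d_o · δd_o)² + (∂f/∂d_i · δd_i)²) = √(0.0845 + 0.472) = 0.746 cm
f = 19.0 cm.

19.0 ± 0.746 cm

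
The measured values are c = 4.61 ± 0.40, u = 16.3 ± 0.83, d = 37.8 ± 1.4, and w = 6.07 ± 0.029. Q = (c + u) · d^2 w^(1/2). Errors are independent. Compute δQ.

Let h = c + u = 20.9. δh = √(δc² + δu²) = √(0.160 + 0.689) = 0.921, so δh/h = 0.0441.
Q is then a monomial in h, d, w:
δQ/Q = √((δh/h)² + (2·δd/d)² + (½·δw/w)²) = √(0.00194 + 0.00549 + 5.71e-06) = 0.0862
Q = 73600, so δQ = 0.0862 × 73600 = 6350.

6350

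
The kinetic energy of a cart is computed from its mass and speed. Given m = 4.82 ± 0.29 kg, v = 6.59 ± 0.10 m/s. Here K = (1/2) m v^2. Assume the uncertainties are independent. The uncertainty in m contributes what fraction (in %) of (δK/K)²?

(δK/K)² = (1·δm/m)² + (2·δv/v)²
  m term: (1×0.0602)² = 0.00362
  v term: (2×0.0152)² = 0.000921
Total = 0.00454. Share from m = 0.00362/0.00454 = 0.797.

79.7%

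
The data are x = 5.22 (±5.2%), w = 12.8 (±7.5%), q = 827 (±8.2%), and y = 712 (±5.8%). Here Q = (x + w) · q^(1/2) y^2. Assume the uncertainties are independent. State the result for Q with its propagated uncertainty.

(2.63 ± 0.354) × 10^8

Let u = x + w = 18.0. δu = √(δx² + δw²) = √(0.0737 + 0.922) = 0.998, so δu/u = 0.0554.
Q is then a monomial in u, q, y:
δQ/Q = √((δu/u)² + (½·δq/q)² + (2·δy/y)²) = √(0.00307 + 0.00168 + 0.0135) = 0.135
Q = 2.63e+08, so δQ = 0.135 × 2.63e+08 = 3.54e+07.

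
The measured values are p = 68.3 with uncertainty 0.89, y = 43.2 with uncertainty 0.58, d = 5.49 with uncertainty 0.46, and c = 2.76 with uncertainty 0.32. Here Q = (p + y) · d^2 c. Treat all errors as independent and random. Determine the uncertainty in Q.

1890

Let u = p + y = 112. δu = √(δp² + δy²) = √(0.792 + 0.336) = 1.06, so δu/u = 0.00953.
Q is then a monomial in u, d, c:
δQ/Q = √((δu/u)² + (2·δd/d)² + (1·δc/c)²) = √(9.08e-05 + 0.0281 + 0.0134) = 0.204
Q = 9280, so δQ = 0.204 × 9280 = 1890.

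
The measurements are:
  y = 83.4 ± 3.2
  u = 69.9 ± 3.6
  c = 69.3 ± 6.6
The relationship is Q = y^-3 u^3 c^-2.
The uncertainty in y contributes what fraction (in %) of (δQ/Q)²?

18.1%

(δQ/Q)² = (-3·δy/y)² + (3·δu/u)² + (-2·δc/c)²
  y term: (-3×0.0384)² = 0.0132
  u term: (3×0.0515)² = 0.0239
  c term: (-2×0.0952)² = 0.0363
Total = 0.0734. Share from y = 0.0132/0.0734 = 0.181.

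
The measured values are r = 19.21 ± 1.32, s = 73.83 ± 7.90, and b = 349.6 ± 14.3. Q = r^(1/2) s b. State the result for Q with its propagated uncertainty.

113100 ± 13500

Products/powers → add relative errors in quadrature, weighted by exponent:
  (½·δr/r)² = (0.5×0.0687)² = 0.00118;  (1·δs/s)² = (1×0.107)² = 0.0114;  (1·δb/b)² = (1×0.0409)² = 0.00167
δQ/Q = √(0.0143) = 0.120
Q = 113100, so δQ = 0.120 × 113100 = 13500.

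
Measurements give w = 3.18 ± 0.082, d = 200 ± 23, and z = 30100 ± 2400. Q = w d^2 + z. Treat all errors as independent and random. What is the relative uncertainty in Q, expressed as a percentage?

Let p = w·d^2 = 1.27e+05. δp/p = √((1·δw/w)² + (2·δd/d)²) = √(0.000665 + 0.0529) = 0.231, so δp = 29400.
Q = p + z: δQ = √(δp² + δz²) = √(8.67e+08 + 5.76e+06) = 29500
Q = 1.57e+05, so δQ/Q = 29500/1.57e+05 = 0.188.

18.8%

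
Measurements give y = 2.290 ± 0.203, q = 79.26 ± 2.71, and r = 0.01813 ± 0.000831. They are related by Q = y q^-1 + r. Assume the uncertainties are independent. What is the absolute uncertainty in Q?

0.00287

Let p = y·q^-1 = 0.02889. δp/p = √((1·δy/y)² + (-1·δq/q)²) = √(0.00786 + 0.00117) = 0.0950, so δp = 0.00275.
Q = p + r: δQ = √(δp² + δr²) = √(7.54e-06 + 6.91e-07) = 0.00287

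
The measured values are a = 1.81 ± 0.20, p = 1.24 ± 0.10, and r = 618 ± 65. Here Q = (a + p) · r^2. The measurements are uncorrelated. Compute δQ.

Let u = a + p = 3.05. δu = √(δa² + δp²) = √(0.0400 + 0.0100) = 0.224, so δu/u = 0.0733.
Q is then a monomial in u, r:
δQ/Q = √((δu/u)² + (2·δr/r)²) = √(0.00537 + 0.0442) = 0.223
Q = 1.16e+06, so δQ = 0.223 × 1.16e+06 = 2.59e+05.

2.59e+05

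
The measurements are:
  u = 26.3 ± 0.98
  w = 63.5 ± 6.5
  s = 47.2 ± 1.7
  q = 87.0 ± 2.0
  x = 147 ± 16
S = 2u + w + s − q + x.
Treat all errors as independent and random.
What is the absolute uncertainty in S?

Each term contributes (cᵢ δxᵢ)² to (δS)²:
  (2·δu)² = 3.84;  (δw)² = 42.2;  (δs)² = 2.89;  (δq)² = 4.00;  (δx)² = 256
δS = √(309) = 17.6

17.6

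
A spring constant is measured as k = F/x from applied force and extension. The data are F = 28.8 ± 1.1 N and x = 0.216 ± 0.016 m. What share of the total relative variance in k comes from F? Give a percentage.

21.0%

(δk/k)² = (1·δF/F)² + (-1·δx/x)²
  F term: (1×0.0382)² = 0.00146
  x term: (-1×0.0741)² = 0.00549
Total = 0.00695. Share from F = 0.00146/0.00695 = 0.210.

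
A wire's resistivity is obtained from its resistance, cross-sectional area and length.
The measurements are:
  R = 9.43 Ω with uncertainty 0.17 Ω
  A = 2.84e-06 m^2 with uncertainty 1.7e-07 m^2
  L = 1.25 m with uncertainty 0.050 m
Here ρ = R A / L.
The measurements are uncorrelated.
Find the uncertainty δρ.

1.59e-06 Ω·m

ρ is a product of powers, so relative uncertainties combine in quadrature:
  (1·δR/R)² = (1×0.0180)² = 0.000325;  (1·δA/A)² = (1×0.0599)² = 0.00358;  (-1·δL/L)² = (-1×0.0400)² = 0.00160
δρ/ρ = √(0.00551) = 0.0742
ρ = 2.14e-05 Ω·m, so δρ = 0.0742 × 2.14e-05 = 1.59e-06 Ω·m.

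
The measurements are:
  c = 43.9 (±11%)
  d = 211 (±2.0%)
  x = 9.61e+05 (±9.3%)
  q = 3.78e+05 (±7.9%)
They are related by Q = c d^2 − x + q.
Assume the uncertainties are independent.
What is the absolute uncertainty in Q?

2.47e+05

Let p = c·d^2 = 1.95e+06. δp/p = √((1·δc/c)² + (2·δd/d)²) = √(0.0121 + 0.00160) = 0.117, so δp = 2.29e+05.
Q = p − x + q: δQ = √(δp² + δx² + δq²) = √(5.23e+10 + 7.99e+09 + 8.92e+08) = 2.47e+05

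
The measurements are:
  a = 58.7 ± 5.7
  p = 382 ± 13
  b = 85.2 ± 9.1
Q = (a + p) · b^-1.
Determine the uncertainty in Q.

0.577

Let u = a + p = 441. δu = √(δa² + δp²) = √(32.5 + 169) = 14.2, so δu/u = 0.0322.
Q is then a monomial in u, b:
δQ/Q = √((δu/u)² + (-1·δb/b)²) = √(0.00104 + 0.0114) = 0.112
Q = 5.17, so δQ = 0.112 × 5.17 = 0.577.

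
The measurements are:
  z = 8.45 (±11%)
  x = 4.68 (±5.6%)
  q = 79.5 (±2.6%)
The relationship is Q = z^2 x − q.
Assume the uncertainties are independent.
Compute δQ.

75.9

Let p = z^2·x = 334. δp/p = √((2·δz/z)² + (1·δx/x)²) = √(0.0484 + 0.00314) = 0.227, so δp = 75.9.
Q = p − q: δQ = √(δp² + δq²) = √(5750 + 4.27) = 75.9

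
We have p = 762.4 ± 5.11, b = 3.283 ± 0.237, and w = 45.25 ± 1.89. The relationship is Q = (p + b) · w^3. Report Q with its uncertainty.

(7.094 ± 0.890) × 10^7

Let u = p + b = 765.7. δu = √(δp² + δb²) = √(26.1 + 0.0562) = 5.12, so δu/u = 0.00668.
Q is then a monomial in u, w:
δQ/Q = √((δu/u)² + (3·δw/w)²) = √(4.46e-05 + 0.0157) = 0.125
Q = 7.094e+07, so δQ = 0.125 × 7.094e+07 = 8.9e+06.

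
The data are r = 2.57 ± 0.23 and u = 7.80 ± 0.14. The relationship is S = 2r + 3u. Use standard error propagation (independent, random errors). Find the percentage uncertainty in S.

Absolute uncertainties add in quadrature for a linear combination:
  (2·δr)² = 0.212;  (3·δu)² = 0.176
δS = √(0.388) = 0.623
S = 28.5, so δS/S = 0.623/28.5 = 0.0218.

2.18%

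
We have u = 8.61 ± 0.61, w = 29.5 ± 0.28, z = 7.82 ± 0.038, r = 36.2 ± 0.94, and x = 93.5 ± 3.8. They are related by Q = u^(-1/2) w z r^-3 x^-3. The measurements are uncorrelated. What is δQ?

3.03e-10

Q is a product of powers, so relative uncertainties combine in quadrature:
  (−½·δu/u)² = (-0.5×0.0708)² = 0.00125;  (1·δw/w)² = (1×0.00949)² = 9.01e-05;  (1·δz/z)² = (1×0.00486)² = 2.36e-05;  (-3·δr/r)² = (-3×0.0260)² = 0.00607;  (-3·δx/x)² = (-3×0.0406)² = 0.0149
δQ/Q = √(0.0223) = 0.149
Q = 2.03e-09, so δQ = 0.149 × 2.03e-09 = 3.03e-10.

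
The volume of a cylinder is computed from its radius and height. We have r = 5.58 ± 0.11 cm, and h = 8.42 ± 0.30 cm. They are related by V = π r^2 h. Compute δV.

For a monomial V ∝ r^2, h, fractional errors add in quadrature:
  (2·δr/r)² = (2×0.0197)² = 0.00155;  (1·δh/h)² = (1×0.0356)² = 0.00127
δV/V = √(0.00282) = 0.0531
V = 824 cm^3, so δV = 0.0531 × 824 = 43.8 cm^3.

43.8 cm^3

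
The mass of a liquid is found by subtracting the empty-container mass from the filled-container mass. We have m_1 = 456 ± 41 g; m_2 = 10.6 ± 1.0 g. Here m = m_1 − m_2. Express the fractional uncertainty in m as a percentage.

For a sum/difference, combine absolute errors in quadrature:
  (δm_1)² = 1680;  (δm_2)² = 1.00
δm = √(1680) = 41.0 g
m = 445 g, so δm/m = 41.0/445 = 0.0921.

9.21%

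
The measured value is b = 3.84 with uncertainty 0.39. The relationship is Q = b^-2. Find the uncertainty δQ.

Q ∝ b^-2, so δQ/Q = |-2| · δb/b = 2 × 0.102 = 0.203.
Q = 0.0678, so δQ = 0.203 × 0.0678 = 0.0138.

0.0138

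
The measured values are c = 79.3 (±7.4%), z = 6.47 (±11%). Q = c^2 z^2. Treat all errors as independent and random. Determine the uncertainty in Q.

69800

Each factor contributes (exponent × relative error)² to (δQ/Q)²:
  (2·δc/c)² = (2×0.0740)² = 0.0219;  (2·δz/z)² = (2×0.110)² = 0.0484
δQ/Q = √(0.0703) = 0.265
Q = 2.63e+05, so δQ = 0.265 × 2.63e+05 = 69800.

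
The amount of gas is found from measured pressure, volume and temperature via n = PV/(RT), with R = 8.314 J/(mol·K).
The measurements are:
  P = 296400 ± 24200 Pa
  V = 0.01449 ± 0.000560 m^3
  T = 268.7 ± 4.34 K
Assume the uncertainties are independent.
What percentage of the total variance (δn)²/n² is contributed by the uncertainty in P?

(δn/n)² = (1·δP/P)² + (1·δV/V)² + (-1·δT/T)²
  P term: (1×0.0816)² = 0.00667
  V term: (1×0.0386)² = 0.00149
  T term: (-1×0.0162)² = 0.000261
Total = 0.00842. Share from P = 0.00667/0.00842 = 0.792.

79.2%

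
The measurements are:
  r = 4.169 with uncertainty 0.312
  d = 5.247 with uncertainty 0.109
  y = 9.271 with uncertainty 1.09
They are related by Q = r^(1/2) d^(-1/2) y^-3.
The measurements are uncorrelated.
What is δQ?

Products/powers → add relative errors in quadrature, weighted by exponent:
  (½·δr/r)² = (0.5×0.0748)² = 0.00140;  (−½·δd/d)² = (-0.5×0.0208)² = 0.000108;  (-3·δy/y)² = (-3×0.118)² = 0.124
δQ/Q = √(0.126) = 0.355
Q = 0.001119, so δQ = 0.355 × 0.001119 = 0.000397.

0.000397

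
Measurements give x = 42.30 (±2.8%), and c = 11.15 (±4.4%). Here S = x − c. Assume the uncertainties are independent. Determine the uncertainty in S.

1.28

Each term contributes (cᵢ δxᵢ)² to (δS)²:
  (δx)² = 1.40;  (δc)² = 0.241
δS = √(1.64) = 1.28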